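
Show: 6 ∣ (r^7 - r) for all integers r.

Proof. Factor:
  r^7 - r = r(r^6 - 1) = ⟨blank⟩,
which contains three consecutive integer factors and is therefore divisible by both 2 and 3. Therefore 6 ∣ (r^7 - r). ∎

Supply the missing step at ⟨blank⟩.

(r - 1)r(r + 1)(r^4 + r^2 + 1)

r^6 - 1 = (r^2 - 1)(r^4 + r^2 + 1), and r^2 - 1 = (r-1)(r+1).
So r(r^6 - 1) = (r - 1)r(r + 1)(r^4 + r^2 + 1).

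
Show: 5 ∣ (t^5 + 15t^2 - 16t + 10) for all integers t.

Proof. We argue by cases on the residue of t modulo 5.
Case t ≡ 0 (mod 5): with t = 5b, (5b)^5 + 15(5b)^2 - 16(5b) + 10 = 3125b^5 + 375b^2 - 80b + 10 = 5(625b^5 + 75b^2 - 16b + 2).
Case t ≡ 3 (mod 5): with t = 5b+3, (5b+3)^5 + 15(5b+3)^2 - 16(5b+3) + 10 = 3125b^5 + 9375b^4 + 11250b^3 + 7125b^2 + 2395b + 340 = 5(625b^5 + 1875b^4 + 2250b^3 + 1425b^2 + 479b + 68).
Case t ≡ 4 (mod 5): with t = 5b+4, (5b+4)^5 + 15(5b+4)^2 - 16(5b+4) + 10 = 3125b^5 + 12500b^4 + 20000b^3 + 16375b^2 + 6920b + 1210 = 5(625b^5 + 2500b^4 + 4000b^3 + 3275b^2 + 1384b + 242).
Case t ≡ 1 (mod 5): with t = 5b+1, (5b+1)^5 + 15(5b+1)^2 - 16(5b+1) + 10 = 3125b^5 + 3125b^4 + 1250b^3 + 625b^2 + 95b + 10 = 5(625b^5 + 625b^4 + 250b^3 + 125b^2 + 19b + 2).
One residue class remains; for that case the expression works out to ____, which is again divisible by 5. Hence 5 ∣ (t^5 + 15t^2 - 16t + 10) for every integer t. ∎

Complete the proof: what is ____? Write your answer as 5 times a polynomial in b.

Only t ≡ 2 (mod 5) is unaccounted for. Put t = 5b+2:
(5b+2)^5 + 15(5b+2)^2 - 16(5b+2) + 10 expands to 3125b^5 + 6250b^4 + 5000b^3 + 2375b^2 + 620b + 70,
and factoring out 5 leaves 5(625b^5 + 1250b^4 + 1000b^3 + 475b^2 + 124b + 14).

5(625b^5 + 1250b^4 + 1000b^3 + 475b^2 + 124b + 14)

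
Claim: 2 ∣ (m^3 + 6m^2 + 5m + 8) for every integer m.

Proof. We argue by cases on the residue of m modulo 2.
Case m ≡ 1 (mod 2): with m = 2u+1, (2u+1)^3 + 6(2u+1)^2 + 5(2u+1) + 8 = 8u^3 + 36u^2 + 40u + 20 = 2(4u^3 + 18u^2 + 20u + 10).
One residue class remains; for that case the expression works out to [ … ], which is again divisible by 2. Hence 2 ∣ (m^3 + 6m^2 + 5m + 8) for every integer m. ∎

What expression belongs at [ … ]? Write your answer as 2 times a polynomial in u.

The residues treated are {1}, so the missing case is m ≡ 0 (mod 2); write m = 2u.
Then (2u)^3 + 6(2u)^2 + 5(2u) + 8 = 8u^3 + 24u^2 + 10u + 8 = 2(4u^3 + 12u^2 + 5u + 4).

2(4u^3 + 12u^2 + 5u + 4)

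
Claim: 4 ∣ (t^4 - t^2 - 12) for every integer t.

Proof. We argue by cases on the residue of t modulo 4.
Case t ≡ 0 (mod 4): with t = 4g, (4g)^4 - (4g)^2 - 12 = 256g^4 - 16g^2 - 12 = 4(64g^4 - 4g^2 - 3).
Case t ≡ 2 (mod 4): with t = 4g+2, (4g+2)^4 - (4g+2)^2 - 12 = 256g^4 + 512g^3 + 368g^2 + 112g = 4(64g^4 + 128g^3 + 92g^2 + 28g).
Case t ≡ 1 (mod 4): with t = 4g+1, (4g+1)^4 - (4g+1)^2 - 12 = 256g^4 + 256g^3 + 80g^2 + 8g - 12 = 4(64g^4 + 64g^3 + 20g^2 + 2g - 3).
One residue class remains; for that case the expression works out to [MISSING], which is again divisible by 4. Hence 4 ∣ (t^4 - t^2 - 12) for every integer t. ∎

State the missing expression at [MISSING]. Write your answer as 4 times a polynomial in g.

Only t ≡ 3 (mod 4) is unaccounted for. Put t = 4g+3:
(4g+3)^4 - (4g+3)^2 - 12 expands to 256g^4 + 768g^3 + 848g^2 + 408g + 60,
and factoring out 4 leaves 4(64g^4 + 192g^3 + 212g^2 + 102g + 15).

4(64g^4 + 192g^3 + 212g^2 + 102g + 15)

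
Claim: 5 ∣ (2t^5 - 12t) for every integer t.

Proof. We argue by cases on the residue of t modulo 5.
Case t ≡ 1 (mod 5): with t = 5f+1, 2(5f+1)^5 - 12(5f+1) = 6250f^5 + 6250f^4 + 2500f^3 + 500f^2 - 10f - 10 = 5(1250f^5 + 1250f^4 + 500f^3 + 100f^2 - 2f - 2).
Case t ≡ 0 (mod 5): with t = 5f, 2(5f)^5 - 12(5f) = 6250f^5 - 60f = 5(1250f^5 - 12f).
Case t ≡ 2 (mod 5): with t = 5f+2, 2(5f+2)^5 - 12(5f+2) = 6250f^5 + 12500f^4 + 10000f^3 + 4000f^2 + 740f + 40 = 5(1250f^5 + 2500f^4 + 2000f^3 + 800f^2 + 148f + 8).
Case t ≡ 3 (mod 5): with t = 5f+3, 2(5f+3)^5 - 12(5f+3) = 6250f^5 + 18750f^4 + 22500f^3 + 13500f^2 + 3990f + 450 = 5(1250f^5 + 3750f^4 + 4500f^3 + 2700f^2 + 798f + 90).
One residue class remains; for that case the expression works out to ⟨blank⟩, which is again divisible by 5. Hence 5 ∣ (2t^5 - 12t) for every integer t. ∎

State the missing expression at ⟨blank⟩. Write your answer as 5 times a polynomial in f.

The residues treated are {1, 0, 2, 3}, so the missing case is t ≡ 4 (mod 5); write t = 5f+4.
Then 2(5f+4)^5 - 12(5f+4) = 6250f^5 + 25000f^4 + 40000f^3 + 32000f^2 + 12740f + 2000 = 5(1250f^5 + 5000f^4 + 8000f^3 + 6400f^2 + 2548f + 400).

5(1250f^5 + 5000f^4 + 8000f^3 + 6400f^2 + 2548f + 400)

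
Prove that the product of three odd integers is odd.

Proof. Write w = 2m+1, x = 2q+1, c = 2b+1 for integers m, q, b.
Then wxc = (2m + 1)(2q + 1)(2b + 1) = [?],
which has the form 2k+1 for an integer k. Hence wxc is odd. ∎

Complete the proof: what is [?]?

Expanding: (2m + 1)(2q + 1)(2b + 1) = 8bmq + 4bm + 4bq + 2b + 4mq + 2m + 2q + 1.
Every term except the constant is even, so this is 2(4bmq + 2bm + 2bq + b + 2mq + m + q) + 1,
and 4bmq + 2bm + 2bq + b + 2mq + m + q ∈ ℤ gives the required form.

2(4bmq + 2bm + 2bq + b + 2mq + m + q) + 1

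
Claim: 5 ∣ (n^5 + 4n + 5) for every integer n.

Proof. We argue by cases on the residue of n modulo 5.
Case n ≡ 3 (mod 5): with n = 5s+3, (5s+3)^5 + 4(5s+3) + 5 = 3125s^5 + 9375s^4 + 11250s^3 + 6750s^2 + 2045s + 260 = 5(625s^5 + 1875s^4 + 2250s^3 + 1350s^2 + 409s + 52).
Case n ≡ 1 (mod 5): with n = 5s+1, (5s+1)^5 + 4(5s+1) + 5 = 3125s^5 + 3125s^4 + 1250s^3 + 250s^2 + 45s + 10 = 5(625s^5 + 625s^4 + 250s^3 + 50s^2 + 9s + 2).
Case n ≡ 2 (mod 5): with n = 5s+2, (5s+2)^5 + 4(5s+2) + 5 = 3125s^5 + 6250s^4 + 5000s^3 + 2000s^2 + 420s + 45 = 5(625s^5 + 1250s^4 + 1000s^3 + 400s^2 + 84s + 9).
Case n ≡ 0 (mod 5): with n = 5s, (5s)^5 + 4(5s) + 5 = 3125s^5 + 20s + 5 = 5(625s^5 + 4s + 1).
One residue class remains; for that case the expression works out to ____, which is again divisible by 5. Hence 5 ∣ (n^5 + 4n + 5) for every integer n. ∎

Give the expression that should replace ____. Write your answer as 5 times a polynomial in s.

Only n ≡ 4 (mod 5) is unaccounted for. Put n = 5s+4:
(5s+4)^5 + 4(5s+4) + 5 expands to 3125s^5 + 12500s^4 + 20000s^3 + 16000s^2 + 6420s + 1045,
and factoring out 5 leaves 5(625s^5 + 2500s^4 + 4000s^3 + 3200s^2 + 1284s + 209).

5(625s^5 + 2500s^4 + 4000s^3 + 3200s^2 + 1284s + 209)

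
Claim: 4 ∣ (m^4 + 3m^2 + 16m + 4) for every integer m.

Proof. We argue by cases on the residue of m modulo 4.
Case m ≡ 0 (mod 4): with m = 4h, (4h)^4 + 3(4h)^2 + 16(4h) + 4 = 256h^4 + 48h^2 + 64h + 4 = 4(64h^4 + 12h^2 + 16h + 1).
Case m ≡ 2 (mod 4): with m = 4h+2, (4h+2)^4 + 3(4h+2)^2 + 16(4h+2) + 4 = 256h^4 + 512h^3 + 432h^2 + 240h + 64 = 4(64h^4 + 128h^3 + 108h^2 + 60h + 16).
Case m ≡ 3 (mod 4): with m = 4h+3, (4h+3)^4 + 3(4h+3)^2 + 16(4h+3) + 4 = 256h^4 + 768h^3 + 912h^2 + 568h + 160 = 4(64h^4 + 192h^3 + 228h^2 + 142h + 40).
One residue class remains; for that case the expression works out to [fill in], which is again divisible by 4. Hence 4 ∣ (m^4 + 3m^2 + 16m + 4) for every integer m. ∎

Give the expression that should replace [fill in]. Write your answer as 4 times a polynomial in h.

4(64h^4 + 64h^3 + 36h^2 + 26h + 6)

The residues treated are {0, 2, 3}, so the missing case is m ≡ 1 (mod 4); write m = 4h+1.
Then (4h+1)^4 + 3(4h+1)^2 + 16(4h+1) + 4 = 256h^4 + 256h^3 + 144h^2 + 104h + 24 = 4(64h^4 + 64h^3 + 36h^2 + 26h + 6).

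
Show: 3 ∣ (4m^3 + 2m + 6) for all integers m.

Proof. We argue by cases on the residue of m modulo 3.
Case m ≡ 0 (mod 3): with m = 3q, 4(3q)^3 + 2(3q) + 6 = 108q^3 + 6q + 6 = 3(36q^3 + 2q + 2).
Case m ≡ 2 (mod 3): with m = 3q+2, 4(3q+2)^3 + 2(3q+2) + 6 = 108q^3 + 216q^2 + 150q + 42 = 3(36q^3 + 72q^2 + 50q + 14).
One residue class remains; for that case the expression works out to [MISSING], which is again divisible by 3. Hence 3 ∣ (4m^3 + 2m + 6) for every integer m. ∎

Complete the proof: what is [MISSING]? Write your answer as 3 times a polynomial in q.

The residues treated are {0, 2}, so the missing case is m ≡ 1 (mod 3); write m = 3q+1.
Then 4(3q+1)^3 + 2(3q+1) + 6 = 108q^3 + 108q^2 + 42q + 12 = 3(36q^3 + 36q^2 + 14q + 4).

3(36q^3 + 36q^2 + 14q + 4)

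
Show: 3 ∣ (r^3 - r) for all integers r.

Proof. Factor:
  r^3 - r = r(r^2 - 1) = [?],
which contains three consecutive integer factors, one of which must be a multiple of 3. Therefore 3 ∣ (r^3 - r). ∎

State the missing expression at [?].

r(r^2 - 1) = r(r - 1)(r + 1) = (r - 1)r(r + 1).
These three factors are consecutive integers, so their product is divisible by 3.

(r - 1)r(r + 1)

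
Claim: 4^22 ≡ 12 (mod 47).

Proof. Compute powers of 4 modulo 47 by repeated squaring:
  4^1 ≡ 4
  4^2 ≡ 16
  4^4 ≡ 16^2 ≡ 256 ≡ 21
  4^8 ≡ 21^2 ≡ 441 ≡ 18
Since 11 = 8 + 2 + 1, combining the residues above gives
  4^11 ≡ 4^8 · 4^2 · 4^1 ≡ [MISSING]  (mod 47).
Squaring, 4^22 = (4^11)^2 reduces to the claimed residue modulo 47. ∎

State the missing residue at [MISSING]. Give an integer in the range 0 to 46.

4^8 · 4^2 · 4^1 ≡ 18 · 16 · 4 = 1152.
1152 mod 47 = 24, so 4^11 ≡ 24 (mod 47).

24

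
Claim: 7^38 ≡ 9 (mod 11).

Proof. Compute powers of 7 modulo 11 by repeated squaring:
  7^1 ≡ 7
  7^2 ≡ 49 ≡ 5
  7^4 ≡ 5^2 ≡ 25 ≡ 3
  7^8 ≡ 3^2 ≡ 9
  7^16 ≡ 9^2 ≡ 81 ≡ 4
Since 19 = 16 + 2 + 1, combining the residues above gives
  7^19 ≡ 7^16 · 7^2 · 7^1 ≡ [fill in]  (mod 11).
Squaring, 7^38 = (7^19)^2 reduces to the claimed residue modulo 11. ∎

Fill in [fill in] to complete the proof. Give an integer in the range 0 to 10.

8

7^16 · 7^2 · 7^1 ≡ 4 · 5 · 7 = 140.
140 mod 11 = 8, so 7^19 ≡ 8 (mod 11).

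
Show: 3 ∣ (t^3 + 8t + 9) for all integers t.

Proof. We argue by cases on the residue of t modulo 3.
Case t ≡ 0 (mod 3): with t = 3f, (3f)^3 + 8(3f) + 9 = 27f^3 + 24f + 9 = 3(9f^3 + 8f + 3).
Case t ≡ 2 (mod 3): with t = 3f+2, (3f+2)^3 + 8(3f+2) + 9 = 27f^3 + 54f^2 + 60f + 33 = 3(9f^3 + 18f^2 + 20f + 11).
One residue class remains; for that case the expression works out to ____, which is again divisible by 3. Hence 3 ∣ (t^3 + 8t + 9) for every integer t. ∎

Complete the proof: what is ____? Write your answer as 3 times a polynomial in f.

3(9f^3 + 9f^2 + 11f + 6)

Only t ≡ 1 (mod 3) is unaccounted for. Put t = 3f+1:
(3f+1)^3 + 8(3f+1) + 9 expands to 27f^3 + 27f^2 + 33f + 18,
and factoring out 3 leaves 3(9f^3 + 9f^2 + 11f + 6).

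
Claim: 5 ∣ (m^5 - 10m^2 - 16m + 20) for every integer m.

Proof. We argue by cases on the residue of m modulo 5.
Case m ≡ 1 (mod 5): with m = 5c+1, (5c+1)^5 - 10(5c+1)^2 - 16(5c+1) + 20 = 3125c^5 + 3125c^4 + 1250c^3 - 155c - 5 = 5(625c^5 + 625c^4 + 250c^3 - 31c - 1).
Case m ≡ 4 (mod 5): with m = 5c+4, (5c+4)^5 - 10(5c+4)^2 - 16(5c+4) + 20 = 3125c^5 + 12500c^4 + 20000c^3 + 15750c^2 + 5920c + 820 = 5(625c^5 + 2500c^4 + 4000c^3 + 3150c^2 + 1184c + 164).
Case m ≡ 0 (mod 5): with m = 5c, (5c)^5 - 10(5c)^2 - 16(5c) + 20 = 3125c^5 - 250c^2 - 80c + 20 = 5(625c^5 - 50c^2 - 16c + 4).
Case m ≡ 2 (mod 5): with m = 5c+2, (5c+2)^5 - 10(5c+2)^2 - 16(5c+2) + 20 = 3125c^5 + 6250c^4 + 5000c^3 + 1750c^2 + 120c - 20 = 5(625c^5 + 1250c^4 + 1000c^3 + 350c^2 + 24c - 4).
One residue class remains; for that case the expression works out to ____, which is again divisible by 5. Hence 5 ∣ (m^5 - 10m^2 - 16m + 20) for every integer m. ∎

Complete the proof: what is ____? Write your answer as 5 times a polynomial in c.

5(625c^5 + 1875c^4 + 2250c^3 + 1300c^2 + 329c + 25)

The residues treated are {1, 4, 0, 2}, so the missing case is m ≡ 3 (mod 5); write m = 5c+3.
Then (5c+3)^5 - 10(5c+3)^2 - 16(5c+3) + 20 = 3125c^5 + 9375c^4 + 11250c^3 + 6500c^2 + 1645c + 125 = 5(625c^5 + 1875c^4 + 2250c^3 + 1300c^2 + 329c + 25).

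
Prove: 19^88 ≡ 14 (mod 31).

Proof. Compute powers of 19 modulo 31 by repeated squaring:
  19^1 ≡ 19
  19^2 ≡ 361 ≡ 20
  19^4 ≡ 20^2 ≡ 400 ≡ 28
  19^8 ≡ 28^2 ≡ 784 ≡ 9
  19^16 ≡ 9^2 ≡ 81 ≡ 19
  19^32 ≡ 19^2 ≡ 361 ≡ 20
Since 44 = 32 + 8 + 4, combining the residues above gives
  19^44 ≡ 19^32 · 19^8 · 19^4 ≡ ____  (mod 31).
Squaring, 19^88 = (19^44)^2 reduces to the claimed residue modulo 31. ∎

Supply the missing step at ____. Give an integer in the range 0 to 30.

19^32 · 19^8 · 19^4 ≡ 20 · 9 · 28 = 5040.
5040 mod 31 = 18, so 19^44 ≡ 18 (mod 31).

18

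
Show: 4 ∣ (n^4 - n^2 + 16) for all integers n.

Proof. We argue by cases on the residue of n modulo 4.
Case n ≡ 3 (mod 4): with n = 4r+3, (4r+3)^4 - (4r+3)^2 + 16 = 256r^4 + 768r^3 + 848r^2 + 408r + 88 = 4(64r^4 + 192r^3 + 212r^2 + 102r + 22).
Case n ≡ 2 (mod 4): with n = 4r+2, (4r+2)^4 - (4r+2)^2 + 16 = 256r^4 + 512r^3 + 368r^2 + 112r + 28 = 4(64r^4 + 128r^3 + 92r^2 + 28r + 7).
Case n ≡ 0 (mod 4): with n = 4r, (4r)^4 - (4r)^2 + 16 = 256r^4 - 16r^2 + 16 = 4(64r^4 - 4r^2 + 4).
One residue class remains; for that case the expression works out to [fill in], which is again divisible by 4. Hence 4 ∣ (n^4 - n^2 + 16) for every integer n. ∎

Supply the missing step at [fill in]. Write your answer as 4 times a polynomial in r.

The residues treated are {3, 2, 0}, so the missing case is n ≡ 1 (mod 4); write n = 4r+1.
Then (4r+1)^4 - (4r+1)^2 + 16 = 256r^4 + 256r^3 + 80r^2 + 8r + 16 = 4(64r^4 + 64r^3 + 20r^2 + 2r + 4).

4(64r^4 + 64r^3 + 20r^2 + 2r + 4)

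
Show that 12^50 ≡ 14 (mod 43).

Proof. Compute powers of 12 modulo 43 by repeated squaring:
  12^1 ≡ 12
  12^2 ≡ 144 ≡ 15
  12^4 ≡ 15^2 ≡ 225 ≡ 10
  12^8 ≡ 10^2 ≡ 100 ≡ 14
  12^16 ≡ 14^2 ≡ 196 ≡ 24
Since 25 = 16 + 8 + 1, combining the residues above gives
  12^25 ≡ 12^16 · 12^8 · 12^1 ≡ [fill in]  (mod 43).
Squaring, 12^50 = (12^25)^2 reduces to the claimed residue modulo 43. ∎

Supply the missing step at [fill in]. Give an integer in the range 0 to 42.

33

12^16 · 12^8 · 12^1 ≡ 24 · 14 · 12 = 4032.
4032 mod 43 = 33, so 12^25 ≡ 33 (mod 43).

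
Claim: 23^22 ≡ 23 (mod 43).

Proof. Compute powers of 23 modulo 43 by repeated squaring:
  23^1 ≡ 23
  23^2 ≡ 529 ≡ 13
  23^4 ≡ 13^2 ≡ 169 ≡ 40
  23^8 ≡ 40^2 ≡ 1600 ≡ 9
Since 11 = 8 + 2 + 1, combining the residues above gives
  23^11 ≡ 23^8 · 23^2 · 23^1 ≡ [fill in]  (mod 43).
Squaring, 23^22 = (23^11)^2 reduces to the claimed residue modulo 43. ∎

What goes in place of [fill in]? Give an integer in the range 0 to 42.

23^8 · 23^2 · 23^1 ≡ 9 · 13 · 23 = 2691.
2691 mod 43 = 25, so 23^11 ≡ 25 (mod 43).

25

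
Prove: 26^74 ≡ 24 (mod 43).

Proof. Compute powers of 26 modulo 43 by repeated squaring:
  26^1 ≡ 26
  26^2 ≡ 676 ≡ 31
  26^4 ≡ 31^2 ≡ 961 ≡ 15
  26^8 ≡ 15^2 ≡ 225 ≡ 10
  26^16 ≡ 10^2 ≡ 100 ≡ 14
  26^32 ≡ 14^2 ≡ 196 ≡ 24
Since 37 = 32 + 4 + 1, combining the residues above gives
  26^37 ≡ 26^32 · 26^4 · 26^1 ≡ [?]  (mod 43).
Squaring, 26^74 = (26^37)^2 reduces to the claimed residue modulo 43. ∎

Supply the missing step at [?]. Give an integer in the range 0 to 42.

Multiply the listed residues: 24 · 15 · 26 = 360 → 9360.
Reducing modulo 43: 9360 = 217·43 + 29, so 26^37 ≡ 29.

29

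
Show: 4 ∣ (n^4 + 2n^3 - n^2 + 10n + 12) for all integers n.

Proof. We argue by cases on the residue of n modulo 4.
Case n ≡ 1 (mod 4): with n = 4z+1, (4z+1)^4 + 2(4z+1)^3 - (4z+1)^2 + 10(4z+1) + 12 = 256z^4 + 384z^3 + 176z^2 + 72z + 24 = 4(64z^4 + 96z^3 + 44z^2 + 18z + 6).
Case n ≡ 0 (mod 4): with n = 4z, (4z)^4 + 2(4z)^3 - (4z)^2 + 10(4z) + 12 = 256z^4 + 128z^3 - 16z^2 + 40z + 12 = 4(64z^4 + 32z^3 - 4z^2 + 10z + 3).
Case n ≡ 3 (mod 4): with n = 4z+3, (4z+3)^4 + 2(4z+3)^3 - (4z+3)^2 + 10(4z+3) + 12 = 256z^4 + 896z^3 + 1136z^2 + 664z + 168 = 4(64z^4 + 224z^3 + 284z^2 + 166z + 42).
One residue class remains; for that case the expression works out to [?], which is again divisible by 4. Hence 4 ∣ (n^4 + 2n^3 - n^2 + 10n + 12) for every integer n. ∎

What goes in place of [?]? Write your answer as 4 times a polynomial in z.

4(64z^4 + 160z^3 + 140z^2 + 62z + 15)

The residues treated are {1, 0, 3}, so the missing case is n ≡ 2 (mod 4); write n = 4z+2.
Then (4z+2)^4 + 2(4z+2)^3 - (4z+2)^2 + 10(4z+2) + 12 = 256z^4 + 640z^3 + 560z^2 + 248z + 60 = 4(64z^4 + 160z^3 + 140z^2 + 62z + 15).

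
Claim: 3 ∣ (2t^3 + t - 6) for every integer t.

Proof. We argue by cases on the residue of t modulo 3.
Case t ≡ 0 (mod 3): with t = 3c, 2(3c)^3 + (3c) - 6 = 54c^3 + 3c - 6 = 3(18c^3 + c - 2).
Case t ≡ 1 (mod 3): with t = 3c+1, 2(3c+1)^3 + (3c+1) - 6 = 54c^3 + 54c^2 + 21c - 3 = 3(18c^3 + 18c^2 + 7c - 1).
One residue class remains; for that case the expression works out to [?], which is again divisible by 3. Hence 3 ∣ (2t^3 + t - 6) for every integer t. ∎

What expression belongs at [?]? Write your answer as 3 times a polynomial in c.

The residues treated are {0, 1}, so the missing case is t ≡ 2 (mod 3); write t = 3c+2.
Then 2(3c+2)^3 + (3c+2) - 6 = 54c^3 + 108c^2 + 75c + 12 = 3(18c^3 + 36c^2 + 25c + 4).

3(18c^3 + 36c^2 + 25c + 4)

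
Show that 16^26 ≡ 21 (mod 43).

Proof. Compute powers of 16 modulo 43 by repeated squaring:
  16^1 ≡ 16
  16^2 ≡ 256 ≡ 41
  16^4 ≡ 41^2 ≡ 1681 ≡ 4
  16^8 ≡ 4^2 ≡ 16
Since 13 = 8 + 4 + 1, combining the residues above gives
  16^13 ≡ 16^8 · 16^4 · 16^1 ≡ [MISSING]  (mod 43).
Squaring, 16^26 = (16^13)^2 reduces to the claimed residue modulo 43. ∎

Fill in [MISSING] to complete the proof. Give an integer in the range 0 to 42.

35

16^8 · 16^4 · 16^1 ≡ 16 · 4 · 16 = 1024.
1024 mod 43 = 35, so 16^13 ≡ 35 (mod 43).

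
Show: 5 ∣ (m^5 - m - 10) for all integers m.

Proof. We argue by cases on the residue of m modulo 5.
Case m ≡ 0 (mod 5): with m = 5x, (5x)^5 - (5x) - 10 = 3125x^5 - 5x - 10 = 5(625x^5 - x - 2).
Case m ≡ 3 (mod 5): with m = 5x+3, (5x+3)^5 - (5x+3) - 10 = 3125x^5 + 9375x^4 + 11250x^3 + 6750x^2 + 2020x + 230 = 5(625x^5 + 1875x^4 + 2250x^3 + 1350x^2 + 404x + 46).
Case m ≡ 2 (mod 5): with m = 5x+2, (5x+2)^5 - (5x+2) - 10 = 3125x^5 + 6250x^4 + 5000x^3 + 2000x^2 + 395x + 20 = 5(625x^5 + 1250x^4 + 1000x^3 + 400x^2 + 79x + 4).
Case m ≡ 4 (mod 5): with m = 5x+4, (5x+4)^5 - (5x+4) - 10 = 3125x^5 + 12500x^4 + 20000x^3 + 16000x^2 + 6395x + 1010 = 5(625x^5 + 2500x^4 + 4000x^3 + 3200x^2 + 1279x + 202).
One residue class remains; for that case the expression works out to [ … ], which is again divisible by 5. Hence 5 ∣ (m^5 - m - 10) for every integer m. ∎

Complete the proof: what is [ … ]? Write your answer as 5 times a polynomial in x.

The residues treated are {0, 3, 2, 4}, so the missing case is m ≡ 1 (mod 5); write m = 5x+1.
Then (5x+1)^5 - (5x+1) - 10 = 3125x^5 + 3125x^4 + 1250x^3 + 250x^2 + 20x - 10 = 5(625x^5 + 625x^4 + 250x^3 + 50x^2 + 4x - 2).

5(625x^5 + 625x^4 + 250x^3 + 50x^2 + 4x - 2)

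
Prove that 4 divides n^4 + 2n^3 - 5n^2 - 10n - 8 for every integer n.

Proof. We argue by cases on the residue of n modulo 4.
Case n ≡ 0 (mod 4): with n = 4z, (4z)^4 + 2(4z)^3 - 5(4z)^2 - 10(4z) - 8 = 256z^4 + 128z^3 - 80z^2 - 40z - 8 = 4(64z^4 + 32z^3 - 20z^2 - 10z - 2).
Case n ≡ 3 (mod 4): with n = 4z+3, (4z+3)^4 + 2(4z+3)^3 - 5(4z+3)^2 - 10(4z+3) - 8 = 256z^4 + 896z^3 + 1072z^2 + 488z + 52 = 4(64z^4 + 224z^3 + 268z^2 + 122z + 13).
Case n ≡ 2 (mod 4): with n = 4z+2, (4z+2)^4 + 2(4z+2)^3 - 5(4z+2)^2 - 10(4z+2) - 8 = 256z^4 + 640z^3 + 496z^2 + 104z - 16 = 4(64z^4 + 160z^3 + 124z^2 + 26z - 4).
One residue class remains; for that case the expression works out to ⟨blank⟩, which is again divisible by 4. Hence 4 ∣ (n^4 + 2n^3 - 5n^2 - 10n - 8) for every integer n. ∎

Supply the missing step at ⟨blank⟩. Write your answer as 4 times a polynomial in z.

4(64z^4 + 96z^3 + 28z^2 - 10z - 5)

The residues treated are {0, 3, 2}, so the missing case is n ≡ 1 (mod 4); write n = 4z+1.
Then (4z+1)^4 + 2(4z+1)^3 - 5(4z+1)^2 - 10(4z+1) - 8 = 256z^4 + 384z^3 + 112z^2 - 40z - 20 = 4(64z^4 + 96z^3 + 28z^2 - 10z - 5).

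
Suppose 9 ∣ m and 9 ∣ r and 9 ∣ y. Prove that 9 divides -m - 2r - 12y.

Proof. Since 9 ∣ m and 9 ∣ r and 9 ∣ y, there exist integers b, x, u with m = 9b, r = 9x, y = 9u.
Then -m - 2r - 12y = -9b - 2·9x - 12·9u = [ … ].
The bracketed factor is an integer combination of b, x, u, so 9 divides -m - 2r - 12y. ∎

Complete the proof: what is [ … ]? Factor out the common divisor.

Each term has a factor of 9: -9b - 2·9x - 12·9u = 9·(-b - 12u - 2x).
Since -b - 12u - 2x is an integer, 9 ∣ (-m - 2r - 12y).

9(-b - 12u - 2x)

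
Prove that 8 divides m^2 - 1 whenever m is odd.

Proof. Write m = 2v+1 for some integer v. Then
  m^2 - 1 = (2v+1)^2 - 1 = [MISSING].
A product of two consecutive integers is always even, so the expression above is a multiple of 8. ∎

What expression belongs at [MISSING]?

4v(v + 1)

(2v+1)^2 - 1 = 4v^2 + 4v + 1 - 1 = 4v^2 + 4v = 4v(v+1).
Since v and v+1 are consecutive, v(v+1) is even, and 4·(even) is a multiple of 8.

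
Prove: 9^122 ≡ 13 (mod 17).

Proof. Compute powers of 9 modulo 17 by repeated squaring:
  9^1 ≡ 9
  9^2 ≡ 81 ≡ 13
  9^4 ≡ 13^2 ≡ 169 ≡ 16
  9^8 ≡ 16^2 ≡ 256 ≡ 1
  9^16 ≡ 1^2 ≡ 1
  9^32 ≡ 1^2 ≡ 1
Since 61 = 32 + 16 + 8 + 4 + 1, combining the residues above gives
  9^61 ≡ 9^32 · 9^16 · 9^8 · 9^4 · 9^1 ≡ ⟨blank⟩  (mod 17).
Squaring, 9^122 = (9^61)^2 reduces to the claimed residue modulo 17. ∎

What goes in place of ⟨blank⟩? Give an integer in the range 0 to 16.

9^32 · 9^16 · 9^8 · 9^4 · 9^1 ≡ 1 · 1 · 1 · 16 · 9 = 144.
144 mod 17 = 8, so 9^61 ≡ 8 (mod 17).

8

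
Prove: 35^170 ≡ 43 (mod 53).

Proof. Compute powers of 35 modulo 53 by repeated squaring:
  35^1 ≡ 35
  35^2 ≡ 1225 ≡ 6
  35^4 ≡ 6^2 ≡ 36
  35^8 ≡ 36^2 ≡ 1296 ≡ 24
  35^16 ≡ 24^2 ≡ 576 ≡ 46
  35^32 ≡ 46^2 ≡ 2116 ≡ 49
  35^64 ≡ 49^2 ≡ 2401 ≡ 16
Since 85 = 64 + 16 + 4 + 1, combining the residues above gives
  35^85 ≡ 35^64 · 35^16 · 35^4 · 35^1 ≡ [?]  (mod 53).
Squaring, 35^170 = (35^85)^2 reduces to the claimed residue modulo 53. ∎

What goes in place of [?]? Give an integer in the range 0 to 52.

35^64 · 35^16 · 35^4 · 35^1 ≡ 16 · 46 · 36 · 35 = 927360.
927360 mod 53 = 19, so 35^85 ≡ 19 (mod 53).

19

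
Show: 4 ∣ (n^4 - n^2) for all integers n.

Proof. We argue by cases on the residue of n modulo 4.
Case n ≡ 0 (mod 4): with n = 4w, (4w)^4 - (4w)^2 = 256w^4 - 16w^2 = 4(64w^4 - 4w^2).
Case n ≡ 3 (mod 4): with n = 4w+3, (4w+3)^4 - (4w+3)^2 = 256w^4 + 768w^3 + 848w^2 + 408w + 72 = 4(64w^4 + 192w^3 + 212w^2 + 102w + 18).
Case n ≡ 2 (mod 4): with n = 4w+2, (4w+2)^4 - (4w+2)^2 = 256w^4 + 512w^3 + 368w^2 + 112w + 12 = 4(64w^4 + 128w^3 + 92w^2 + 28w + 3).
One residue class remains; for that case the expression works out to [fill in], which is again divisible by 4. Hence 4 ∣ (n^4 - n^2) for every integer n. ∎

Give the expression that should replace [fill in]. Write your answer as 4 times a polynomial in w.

Only n ≡ 1 (mod 4) is unaccounted for. Put n = 4w+1:
(4w+1)^4 - (4w+1)^2 expands to 256w^4 + 256w^3 + 80w^2 + 8w,
and factoring out 4 leaves 4(64w^4 + 64w^3 + 20w^2 + 2w).

4(64w^4 + 64w^3 + 20w^2 + 2w)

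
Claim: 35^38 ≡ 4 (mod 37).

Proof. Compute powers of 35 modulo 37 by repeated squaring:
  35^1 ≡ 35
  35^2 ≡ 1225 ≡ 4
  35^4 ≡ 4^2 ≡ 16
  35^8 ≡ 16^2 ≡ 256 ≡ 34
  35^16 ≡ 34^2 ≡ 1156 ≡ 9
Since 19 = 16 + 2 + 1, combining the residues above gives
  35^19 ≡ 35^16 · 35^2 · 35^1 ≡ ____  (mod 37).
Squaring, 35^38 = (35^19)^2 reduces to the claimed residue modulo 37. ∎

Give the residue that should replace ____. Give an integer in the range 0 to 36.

2

35^16 · 35^2 · 35^1 ≡ 9 · 4 · 35 = 1260.
1260 mod 37 = 2, so 35^19 ≡ 2 (mod 37).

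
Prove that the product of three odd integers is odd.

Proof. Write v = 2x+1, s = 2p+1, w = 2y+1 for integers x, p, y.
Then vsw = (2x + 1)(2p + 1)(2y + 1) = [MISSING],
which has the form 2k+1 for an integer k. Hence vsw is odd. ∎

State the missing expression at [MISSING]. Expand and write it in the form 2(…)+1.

(2x + 1)(2p + 1)(2y + 1) = 8pxy + 4px + 4py + 2p + 4xy + 2x + 2y + 1
= 2(4pxy + 2px + 2py + p + 2xy + x + y) + 1.
Since 4pxy + 2px + 2py + p + 2xy + x + y is an integer, the product is of the form 2k+1 for an integer k.

2(4pxy + 2px + 2py + p + 2xy + x + y) + 1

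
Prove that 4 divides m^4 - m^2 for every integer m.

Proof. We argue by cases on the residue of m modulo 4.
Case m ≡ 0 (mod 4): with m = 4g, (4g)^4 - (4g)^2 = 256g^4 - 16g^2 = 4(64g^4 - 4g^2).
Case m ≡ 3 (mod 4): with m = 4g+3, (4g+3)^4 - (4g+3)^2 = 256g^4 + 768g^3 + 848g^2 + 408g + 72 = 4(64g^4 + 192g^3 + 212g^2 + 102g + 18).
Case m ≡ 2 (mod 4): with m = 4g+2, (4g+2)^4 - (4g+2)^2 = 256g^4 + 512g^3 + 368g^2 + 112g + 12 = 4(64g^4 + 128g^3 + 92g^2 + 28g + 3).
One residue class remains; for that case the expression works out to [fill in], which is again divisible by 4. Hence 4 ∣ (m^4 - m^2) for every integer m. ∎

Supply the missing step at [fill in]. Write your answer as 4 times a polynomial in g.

Only m ≡ 1 (mod 4) is unaccounted for. Put m = 4g+1:
(4g+1)^4 - (4g+1)^2 expands to 256g^4 + 256g^3 + 80g^2 + 8g,
and factoring out 4 leaves 4(64g^4 + 64g^3 + 20g^2 + 2g).

4(64g^4 + 64g^3 + 20g^2 + 2g)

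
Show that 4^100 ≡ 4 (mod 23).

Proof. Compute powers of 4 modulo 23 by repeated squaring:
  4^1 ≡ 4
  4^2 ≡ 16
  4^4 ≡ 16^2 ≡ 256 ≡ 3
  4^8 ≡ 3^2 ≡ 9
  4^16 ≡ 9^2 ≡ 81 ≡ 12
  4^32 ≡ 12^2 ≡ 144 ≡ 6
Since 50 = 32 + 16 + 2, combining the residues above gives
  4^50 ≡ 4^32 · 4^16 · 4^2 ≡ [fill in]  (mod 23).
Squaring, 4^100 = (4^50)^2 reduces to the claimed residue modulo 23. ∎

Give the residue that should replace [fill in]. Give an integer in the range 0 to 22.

2

4^32 · 4^16 · 4^2 ≡ 6 · 12 · 16 = 1152.
1152 mod 23 = 2, so 4^50 ≡ 2 (mod 23).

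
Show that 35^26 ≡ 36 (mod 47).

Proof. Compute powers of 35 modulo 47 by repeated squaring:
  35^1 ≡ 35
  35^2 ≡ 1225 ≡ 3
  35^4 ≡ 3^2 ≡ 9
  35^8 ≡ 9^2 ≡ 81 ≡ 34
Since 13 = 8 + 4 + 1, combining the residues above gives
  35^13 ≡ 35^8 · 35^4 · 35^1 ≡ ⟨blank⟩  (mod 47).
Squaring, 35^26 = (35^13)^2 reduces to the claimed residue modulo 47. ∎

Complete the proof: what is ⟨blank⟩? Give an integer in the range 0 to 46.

41

Multiply the listed residues: 34 · 9 · 35 = 306 → 10710.
Reducing modulo 47: 10710 = 227·47 + 41, so 35^13 ≡ 41.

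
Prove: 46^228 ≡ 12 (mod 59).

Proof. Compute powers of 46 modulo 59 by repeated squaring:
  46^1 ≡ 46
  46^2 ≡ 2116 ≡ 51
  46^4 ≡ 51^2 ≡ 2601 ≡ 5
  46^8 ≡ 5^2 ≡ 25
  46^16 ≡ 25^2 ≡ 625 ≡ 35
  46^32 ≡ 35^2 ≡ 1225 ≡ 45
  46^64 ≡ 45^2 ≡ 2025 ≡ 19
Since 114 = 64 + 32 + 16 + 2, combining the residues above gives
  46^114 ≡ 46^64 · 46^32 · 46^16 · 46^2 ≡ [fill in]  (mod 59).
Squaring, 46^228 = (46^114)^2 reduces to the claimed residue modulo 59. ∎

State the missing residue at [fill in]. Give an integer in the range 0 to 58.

46^64 · 46^32 · 46^16 · 46^2 ≡ 19 · 45 · 35 · 51 = 1526175.
1526175 mod 59 = 22, so 46^114 ≡ 22 (mod 59).

22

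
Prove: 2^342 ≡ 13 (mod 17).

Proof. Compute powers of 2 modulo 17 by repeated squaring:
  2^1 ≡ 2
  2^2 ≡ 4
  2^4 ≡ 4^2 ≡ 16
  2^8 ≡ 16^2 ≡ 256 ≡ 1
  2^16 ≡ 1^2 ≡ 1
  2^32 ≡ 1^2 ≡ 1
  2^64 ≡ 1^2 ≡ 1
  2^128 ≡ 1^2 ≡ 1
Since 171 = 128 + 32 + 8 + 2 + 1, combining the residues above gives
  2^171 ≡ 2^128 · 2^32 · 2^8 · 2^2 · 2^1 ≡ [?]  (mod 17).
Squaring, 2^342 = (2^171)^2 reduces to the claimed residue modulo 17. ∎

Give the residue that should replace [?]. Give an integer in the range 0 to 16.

8

2^128 · 2^32 · 2^8 · 2^2 · 2^1 ≡ 1 · 1 · 1 · 4 · 2 = 8.
8 mod 17 = 8, so 2^171 ≡ 8 (mod 17).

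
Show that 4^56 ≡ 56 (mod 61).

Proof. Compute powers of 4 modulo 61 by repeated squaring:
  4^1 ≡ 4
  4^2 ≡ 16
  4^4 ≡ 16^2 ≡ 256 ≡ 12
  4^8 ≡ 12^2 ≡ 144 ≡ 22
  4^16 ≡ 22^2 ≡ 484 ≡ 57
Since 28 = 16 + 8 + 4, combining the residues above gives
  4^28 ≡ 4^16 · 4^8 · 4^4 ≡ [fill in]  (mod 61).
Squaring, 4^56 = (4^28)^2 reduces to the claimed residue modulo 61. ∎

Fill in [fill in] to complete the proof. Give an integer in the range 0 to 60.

Multiply the listed residues: 57 · 22 · 12 = 1254 → 15048.
Reducing modulo 61: 15048 = 246·61 + 42, so 4^28 ≡ 42.

42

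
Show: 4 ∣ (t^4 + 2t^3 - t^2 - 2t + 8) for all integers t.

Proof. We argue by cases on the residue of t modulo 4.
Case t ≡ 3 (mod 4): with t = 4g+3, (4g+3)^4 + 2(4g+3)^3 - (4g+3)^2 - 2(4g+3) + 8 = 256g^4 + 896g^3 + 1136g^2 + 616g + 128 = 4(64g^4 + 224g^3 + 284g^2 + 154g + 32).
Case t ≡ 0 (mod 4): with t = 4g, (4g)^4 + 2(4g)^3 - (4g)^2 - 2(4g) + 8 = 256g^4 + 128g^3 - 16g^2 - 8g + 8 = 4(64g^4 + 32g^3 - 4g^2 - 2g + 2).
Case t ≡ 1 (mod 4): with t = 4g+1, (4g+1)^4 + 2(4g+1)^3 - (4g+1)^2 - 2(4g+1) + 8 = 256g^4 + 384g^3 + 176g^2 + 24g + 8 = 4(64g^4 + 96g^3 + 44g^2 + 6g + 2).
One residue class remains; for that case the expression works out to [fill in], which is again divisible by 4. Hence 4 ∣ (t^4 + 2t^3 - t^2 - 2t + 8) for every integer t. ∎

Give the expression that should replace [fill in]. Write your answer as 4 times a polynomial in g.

4(64g^4 + 160g^3 + 140g^2 + 50g + 8)

Only t ≡ 2 (mod 4) is unaccounted for. Put t = 4g+2:
(4g+2)^4 + 2(4g+2)^3 - (4g+2)^2 - 2(4g+2) + 8 expands to 256g^4 + 640g^3 + 560g^2 + 200g + 32,
and factoring out 4 leaves 4(64g^4 + 160g^3 + 140g^2 + 50g + 8).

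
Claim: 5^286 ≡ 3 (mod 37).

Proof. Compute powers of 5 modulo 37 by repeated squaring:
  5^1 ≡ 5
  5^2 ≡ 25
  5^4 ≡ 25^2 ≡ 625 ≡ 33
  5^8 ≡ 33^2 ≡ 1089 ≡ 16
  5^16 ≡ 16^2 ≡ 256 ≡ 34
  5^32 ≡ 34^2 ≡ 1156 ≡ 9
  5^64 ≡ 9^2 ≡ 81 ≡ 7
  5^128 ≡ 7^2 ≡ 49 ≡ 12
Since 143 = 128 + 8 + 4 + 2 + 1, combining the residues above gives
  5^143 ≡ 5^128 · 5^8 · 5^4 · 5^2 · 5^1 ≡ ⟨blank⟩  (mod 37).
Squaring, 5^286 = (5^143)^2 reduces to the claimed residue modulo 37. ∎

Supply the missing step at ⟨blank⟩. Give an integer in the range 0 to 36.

15

5^128 · 5^8 · 5^4 · 5^2 · 5^1 ≡ 12 · 16 · 33 · 25 · 5 = 792000.
792000 mod 37 = 15, so 5^143 ≡ 15 (mod 37).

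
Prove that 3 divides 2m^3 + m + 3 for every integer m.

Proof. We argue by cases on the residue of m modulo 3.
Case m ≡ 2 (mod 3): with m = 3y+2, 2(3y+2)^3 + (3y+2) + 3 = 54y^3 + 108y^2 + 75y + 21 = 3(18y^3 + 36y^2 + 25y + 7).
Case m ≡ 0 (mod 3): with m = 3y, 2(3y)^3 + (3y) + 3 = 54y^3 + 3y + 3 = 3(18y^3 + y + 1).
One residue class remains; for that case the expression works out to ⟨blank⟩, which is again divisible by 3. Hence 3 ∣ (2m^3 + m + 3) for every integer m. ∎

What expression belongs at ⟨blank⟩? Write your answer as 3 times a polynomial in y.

The residues treated are {2, 0}, so the missing case is m ≡ 1 (mod 3); write m = 3y+1.
Then 2(3y+1)^3 + (3y+1) + 3 = 54y^3 + 54y^2 + 21y + 6 = 3(18y^3 + 18y^2 + 7y + 2).

3(18y^3 + 18y^2 + 7y + 2)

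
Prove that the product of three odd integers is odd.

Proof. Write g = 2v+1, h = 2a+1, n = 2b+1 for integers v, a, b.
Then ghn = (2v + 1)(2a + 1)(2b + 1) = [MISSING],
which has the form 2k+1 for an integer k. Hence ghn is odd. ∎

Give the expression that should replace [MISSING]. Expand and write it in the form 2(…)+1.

Expanding: (2v + 1)(2a + 1)(2b + 1) = 8abv + 4ab + 4av + 2a + 4bv + 2b + 2v + 1.
Every term except the constant is even, so this is 2(4abv + 2ab + 2av + a + 2bv + b + v) + 1,
and 4abv + 2ab + 2av + a + 2bv + b + v ∈ ℤ gives the required form.

2(4abv + 2ab + 2av + a + 2bv + b + v) + 1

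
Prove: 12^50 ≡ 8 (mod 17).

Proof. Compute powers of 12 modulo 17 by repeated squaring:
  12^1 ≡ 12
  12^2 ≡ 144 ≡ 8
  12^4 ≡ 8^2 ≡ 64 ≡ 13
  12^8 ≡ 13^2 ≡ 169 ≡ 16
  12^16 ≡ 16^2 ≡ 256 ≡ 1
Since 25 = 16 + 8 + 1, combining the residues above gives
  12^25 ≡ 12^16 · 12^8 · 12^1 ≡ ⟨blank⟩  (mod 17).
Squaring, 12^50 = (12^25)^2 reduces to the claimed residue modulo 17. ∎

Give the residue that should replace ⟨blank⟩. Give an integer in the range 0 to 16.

5

Multiply the listed residues: 1 · 16 · 12 = 16 → 192.
Reducing modulo 17: 192 = 11·17 + 5, so 12^25 ≡ 5.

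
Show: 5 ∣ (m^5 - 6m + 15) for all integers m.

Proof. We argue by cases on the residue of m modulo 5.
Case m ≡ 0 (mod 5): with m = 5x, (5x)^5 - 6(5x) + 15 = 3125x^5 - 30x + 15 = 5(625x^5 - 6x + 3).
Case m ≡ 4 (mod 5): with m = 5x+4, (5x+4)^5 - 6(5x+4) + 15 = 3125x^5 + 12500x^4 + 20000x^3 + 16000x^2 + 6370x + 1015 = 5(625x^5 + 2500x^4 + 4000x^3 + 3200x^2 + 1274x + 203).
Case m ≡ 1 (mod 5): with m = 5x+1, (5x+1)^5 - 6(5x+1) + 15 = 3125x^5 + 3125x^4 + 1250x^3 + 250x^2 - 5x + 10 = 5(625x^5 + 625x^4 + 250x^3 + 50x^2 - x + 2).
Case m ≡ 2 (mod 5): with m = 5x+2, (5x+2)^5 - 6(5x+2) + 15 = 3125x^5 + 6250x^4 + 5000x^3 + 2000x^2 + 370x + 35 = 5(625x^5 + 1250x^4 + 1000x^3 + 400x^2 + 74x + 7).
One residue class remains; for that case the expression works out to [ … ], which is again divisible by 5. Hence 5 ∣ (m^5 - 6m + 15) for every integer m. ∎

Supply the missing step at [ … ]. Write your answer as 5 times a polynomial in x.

The residues treated are {0, 4, 1, 2}, so the missing case is m ≡ 3 (mod 5); write m = 5x+3.
Then (5x+3)^5 - 6(5x+3) + 15 = 3125x^5 + 9375x^4 + 11250x^3 + 6750x^2 + 1995x + 240 = 5(625x^5 + 1875x^4 + 2250x^3 + 1350x^2 + 399x + 48).

5(625x^5 + 1875x^4 + 2250x^3 + 1350x^2 + 399x + 48)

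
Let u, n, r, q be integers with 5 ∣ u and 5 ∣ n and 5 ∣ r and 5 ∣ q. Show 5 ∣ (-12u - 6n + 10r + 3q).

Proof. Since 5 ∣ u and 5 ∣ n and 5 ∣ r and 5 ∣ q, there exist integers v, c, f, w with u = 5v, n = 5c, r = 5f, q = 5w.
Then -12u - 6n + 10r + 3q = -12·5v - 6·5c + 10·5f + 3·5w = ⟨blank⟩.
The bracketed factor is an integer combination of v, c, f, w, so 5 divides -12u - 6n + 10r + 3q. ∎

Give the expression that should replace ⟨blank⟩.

5(-6c + 10f - 12v + 3w)

Pull the common 5 out of every term: -12·5v - 6·5c + 10·5f + 3·5w = 5(-6c + 10f - 12v + 3w).
-6c + 10f - 12v + 3w is an integer, which exhibits the divisibility.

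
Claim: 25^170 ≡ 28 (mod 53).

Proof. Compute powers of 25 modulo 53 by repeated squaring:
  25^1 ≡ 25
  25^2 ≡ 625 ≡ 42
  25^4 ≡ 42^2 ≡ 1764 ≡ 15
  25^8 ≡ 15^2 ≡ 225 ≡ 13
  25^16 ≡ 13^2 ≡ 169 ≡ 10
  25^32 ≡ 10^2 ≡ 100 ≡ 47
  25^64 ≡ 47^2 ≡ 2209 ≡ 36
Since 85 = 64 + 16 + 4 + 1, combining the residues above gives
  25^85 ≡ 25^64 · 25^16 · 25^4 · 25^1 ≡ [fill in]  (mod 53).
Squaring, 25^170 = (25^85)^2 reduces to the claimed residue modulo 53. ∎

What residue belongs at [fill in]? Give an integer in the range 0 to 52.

9

Multiply the listed residues: 36 · 10 · 15 · 25 = 360 → 5400 → 135000.
Reducing modulo 53: 135000 = 2547·53 + 9, so 25^85 ≡ 9.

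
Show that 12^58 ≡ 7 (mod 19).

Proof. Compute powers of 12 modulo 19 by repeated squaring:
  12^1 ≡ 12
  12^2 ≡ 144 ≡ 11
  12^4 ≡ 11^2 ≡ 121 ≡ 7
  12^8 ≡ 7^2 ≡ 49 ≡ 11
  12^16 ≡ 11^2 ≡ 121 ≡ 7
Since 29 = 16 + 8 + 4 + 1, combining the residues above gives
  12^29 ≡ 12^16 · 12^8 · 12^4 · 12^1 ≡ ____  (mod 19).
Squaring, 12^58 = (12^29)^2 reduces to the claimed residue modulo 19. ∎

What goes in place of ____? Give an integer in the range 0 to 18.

12^16 · 12^8 · 12^4 · 12^1 ≡ 7 · 11 · 7 · 12 = 6468.
6468 mod 19 = 8, so 12^29 ≡ 8 (mod 19).

8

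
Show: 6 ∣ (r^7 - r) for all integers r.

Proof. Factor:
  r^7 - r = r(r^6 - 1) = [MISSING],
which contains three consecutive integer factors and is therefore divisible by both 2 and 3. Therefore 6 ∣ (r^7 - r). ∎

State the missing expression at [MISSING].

r^6 - 1 = (r^2 - 1)(r^4 + r^2 + 1), and r^2 - 1 = (r-1)(r+1).
So r(r^6 - 1) = (r - 1)r(r + 1)(r^4 + r^2 + 1).

(r - 1)r(r + 1)(r^4 + r^2 + 1)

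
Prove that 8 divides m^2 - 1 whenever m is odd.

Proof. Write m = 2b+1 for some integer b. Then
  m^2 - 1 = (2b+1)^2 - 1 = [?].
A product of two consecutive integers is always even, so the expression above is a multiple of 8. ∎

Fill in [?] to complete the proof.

4b(b + 1)

(2b+1)^2 - 1 = 4b^2 + 4b + 1 - 1 = 4b^2 + 4b = 4b(b+1).
Since b and b+1 are consecutive, b(b+1) is even, and 4·(even) is a multiple of 8.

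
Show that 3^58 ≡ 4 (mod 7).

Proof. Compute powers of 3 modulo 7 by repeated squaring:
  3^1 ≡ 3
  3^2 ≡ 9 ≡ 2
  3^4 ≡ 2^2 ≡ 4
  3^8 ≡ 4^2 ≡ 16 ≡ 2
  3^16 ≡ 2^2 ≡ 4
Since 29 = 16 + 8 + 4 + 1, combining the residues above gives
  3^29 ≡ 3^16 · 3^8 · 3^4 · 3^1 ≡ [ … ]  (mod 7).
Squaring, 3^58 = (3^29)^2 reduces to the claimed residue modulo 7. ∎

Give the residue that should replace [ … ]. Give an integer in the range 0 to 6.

5

Multiply the listed residues: 4 · 2 · 4 · 3 = 8 → 32 → 96.
Reducing modulo 7: 96 = 13·7 + 5, so 3^29 ≡ 5.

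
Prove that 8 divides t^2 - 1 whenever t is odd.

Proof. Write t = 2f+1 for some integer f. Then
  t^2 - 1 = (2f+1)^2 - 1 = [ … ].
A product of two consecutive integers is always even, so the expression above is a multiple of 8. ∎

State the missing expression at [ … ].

(2f+1)^2 - 1 = 4f^2 + 4f + 1 - 1 = 4f^2 + 4f = 4f(f+1).
Since f and f+1 are consecutive, f(f+1) is even, and 4·(even) is a multiple of 8.

4f(f + 1)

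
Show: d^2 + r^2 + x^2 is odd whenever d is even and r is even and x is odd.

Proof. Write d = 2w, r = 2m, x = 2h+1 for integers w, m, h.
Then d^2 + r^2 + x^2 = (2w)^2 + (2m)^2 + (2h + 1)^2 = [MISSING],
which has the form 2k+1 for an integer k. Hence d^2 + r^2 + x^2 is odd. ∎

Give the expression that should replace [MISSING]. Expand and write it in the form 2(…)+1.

Expanding: (2w)^2 + (2m)^2 + (2h + 1)^2 = 4h^2 + 4h + 4m^2 + 4w^2 + 1.
Every term except the constant is even, so this is 2(2h^2 + 2h + 2m^2 + 2w^2) + 1,
and 2h^2 + 2h + 2m^2 + 2w^2 ∈ ℤ gives the required form.

2(2h^2 + 2h + 2m^2 + 2w^2) + 1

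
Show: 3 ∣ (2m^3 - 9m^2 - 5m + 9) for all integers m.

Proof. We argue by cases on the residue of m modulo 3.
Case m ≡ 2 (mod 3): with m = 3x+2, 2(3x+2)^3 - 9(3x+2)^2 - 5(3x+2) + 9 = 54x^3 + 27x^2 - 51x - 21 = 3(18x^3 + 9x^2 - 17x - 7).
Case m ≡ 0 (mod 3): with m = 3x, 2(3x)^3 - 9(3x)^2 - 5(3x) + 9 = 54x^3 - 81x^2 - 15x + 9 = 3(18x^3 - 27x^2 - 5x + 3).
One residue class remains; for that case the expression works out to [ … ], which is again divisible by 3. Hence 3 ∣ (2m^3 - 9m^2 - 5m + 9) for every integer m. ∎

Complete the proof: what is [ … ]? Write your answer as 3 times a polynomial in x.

The residues treated are {2, 0}, so the missing case is m ≡ 1 (mod 3); write m = 3x+1.
Then 2(3x+1)^3 - 9(3x+1)^2 - 5(3x+1) + 9 = 54x^3 - 27x^2 - 51x - 3 = 3(18x^3 - 9x^2 - 17x - 1).

3(18x^3 - 9x^2 - 17x - 1)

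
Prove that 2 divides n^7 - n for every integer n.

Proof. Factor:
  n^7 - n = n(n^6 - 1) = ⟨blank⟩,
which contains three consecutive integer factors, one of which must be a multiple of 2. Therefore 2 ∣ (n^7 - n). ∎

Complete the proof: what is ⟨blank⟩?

(n - 1)n(n + 1)(n^4 + n^2 + 1)

n^6 - 1 = (n^2 - 1)(n^4 + n^2 + 1), and n^2 - 1 = (n-1)(n+1).
So n(n^6 - 1) = (n - 1)n(n + 1)(n^4 + n^2 + 1).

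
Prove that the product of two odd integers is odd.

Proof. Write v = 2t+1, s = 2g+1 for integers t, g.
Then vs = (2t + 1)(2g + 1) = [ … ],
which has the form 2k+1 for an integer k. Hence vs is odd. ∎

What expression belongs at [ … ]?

2(2gt + g + t) + 1

Expanding: (2t + 1)(2g + 1) = 4gt + 2g + 2t + 1.
Every term except the constant is even, so this is 2(2gt + g + t) + 1,
and 2gt + g + t ∈ ℤ gives the required form.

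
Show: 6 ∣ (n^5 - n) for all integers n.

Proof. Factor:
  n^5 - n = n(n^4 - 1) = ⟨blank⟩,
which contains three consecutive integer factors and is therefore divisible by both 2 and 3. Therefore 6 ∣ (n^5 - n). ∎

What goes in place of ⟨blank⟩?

(n - 1)n(n + 1)(n^2 + 1)

n^4 - 1 = (n^2 - 1)(n^2 + 1), and n^2 - 1 = (n-1)(n+1).
So n(n^4 - 1) = (n - 1)n(n + 1)(n^2 + 1).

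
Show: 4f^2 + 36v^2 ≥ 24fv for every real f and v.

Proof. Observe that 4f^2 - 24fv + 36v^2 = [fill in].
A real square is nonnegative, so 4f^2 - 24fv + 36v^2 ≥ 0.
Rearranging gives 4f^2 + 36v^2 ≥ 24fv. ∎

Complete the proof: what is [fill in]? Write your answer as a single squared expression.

4f^2 - 24fv + 36v^2 is a perfect-square trinomial: the outer terms are (2f)^2 and (6v)^2, and the cross term is -2·2f·6v.
So 4f^2 - 24fv + 36v^2 = (2f - 6v)^2 ≥ 0.

(2f - 6v)^2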